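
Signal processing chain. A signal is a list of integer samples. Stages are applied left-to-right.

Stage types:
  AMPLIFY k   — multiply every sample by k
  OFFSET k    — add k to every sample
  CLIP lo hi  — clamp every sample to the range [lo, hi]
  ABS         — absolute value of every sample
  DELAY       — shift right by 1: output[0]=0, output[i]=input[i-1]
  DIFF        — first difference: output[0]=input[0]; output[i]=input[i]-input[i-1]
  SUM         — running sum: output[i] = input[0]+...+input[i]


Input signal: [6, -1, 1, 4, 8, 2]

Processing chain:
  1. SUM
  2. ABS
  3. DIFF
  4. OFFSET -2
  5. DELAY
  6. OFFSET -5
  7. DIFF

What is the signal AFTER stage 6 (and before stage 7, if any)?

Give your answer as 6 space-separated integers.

Input: [6, -1, 1, 4, 8, 2]
Stage 1 (SUM): sum[0..0]=6, sum[0..1]=5, sum[0..2]=6, sum[0..3]=10, sum[0..4]=18, sum[0..5]=20 -> [6, 5, 6, 10, 18, 20]
Stage 2 (ABS): |6|=6, |5|=5, |6|=6, |10|=10, |18|=18, |20|=20 -> [6, 5, 6, 10, 18, 20]
Stage 3 (DIFF): s[0]=6, 5-6=-1, 6-5=1, 10-6=4, 18-10=8, 20-18=2 -> [6, -1, 1, 4, 8, 2]
Stage 4 (OFFSET -2): 6+-2=4, -1+-2=-3, 1+-2=-1, 4+-2=2, 8+-2=6, 2+-2=0 -> [4, -3, -1, 2, 6, 0]
Stage 5 (DELAY): [0, 4, -3, -1, 2, 6] = [0, 4, -3, -1, 2, 6] -> [0, 4, -3, -1, 2, 6]
Stage 6 (OFFSET -5): 0+-5=-5, 4+-5=-1, -3+-5=-8, -1+-5=-6, 2+-5=-3, 6+-5=1 -> [-5, -1, -8, -6, -3, 1]

Answer: -5 -1 -8 -6 -3 1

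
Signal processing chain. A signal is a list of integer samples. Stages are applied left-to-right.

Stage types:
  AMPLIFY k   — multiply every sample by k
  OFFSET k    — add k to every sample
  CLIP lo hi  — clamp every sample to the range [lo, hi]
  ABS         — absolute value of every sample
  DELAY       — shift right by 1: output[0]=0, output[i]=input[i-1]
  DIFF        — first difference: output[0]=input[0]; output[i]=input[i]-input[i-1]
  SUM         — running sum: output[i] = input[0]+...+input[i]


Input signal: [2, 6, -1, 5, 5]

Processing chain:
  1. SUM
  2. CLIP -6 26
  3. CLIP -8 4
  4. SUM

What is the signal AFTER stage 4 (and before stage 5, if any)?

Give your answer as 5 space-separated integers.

Answer: 2 6 10 14 18

Derivation:
Input: [2, 6, -1, 5, 5]
Stage 1 (SUM): sum[0..0]=2, sum[0..1]=8, sum[0..2]=7, sum[0..3]=12, sum[0..4]=17 -> [2, 8, 7, 12, 17]
Stage 2 (CLIP -6 26): clip(2,-6,26)=2, clip(8,-6,26)=8, clip(7,-6,26)=7, clip(12,-6,26)=12, clip(17,-6,26)=17 -> [2, 8, 7, 12, 17]
Stage 3 (CLIP -8 4): clip(2,-8,4)=2, clip(8,-8,4)=4, clip(7,-8,4)=4, clip(12,-8,4)=4, clip(17,-8,4)=4 -> [2, 4, 4, 4, 4]
Stage 4 (SUM): sum[0..0]=2, sum[0..1]=6, sum[0..2]=10, sum[0..3]=14, sum[0..4]=18 -> [2, 6, 10, 14, 18]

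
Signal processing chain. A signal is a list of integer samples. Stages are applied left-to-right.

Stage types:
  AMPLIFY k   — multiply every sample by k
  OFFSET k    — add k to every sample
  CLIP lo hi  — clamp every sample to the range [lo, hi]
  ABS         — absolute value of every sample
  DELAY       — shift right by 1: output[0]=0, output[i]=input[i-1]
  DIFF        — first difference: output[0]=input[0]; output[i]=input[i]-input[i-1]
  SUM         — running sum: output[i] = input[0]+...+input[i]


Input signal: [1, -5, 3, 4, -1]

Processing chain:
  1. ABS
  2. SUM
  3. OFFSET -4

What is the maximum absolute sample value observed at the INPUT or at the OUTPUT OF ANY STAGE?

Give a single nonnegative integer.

Answer: 14

Derivation:
Input: [1, -5, 3, 4, -1] (max |s|=5)
Stage 1 (ABS): |1|=1, |-5|=5, |3|=3, |4|=4, |-1|=1 -> [1, 5, 3, 4, 1] (max |s|=5)
Stage 2 (SUM): sum[0..0]=1, sum[0..1]=6, sum[0..2]=9, sum[0..3]=13, sum[0..4]=14 -> [1, 6, 9, 13, 14] (max |s|=14)
Stage 3 (OFFSET -4): 1+-4=-3, 6+-4=2, 9+-4=5, 13+-4=9, 14+-4=10 -> [-3, 2, 5, 9, 10] (max |s|=10)
Overall max amplitude: 14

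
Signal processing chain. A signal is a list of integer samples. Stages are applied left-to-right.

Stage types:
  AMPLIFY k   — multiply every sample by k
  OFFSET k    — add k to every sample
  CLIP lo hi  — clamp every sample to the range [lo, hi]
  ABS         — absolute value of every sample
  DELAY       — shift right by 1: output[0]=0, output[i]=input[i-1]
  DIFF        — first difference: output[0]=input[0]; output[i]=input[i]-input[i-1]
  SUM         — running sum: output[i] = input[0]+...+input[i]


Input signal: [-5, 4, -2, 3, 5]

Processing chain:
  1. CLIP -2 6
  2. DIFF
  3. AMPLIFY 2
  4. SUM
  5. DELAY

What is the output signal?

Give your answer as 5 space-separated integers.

Answer: 0 -4 8 -4 6

Derivation:
Input: [-5, 4, -2, 3, 5]
Stage 1 (CLIP -2 6): clip(-5,-2,6)=-2, clip(4,-2,6)=4, clip(-2,-2,6)=-2, clip(3,-2,6)=3, clip(5,-2,6)=5 -> [-2, 4, -2, 3, 5]
Stage 2 (DIFF): s[0]=-2, 4--2=6, -2-4=-6, 3--2=5, 5-3=2 -> [-2, 6, -6, 5, 2]
Stage 3 (AMPLIFY 2): -2*2=-4, 6*2=12, -6*2=-12, 5*2=10, 2*2=4 -> [-4, 12, -12, 10, 4]
Stage 4 (SUM): sum[0..0]=-4, sum[0..1]=8, sum[0..2]=-4, sum[0..3]=6, sum[0..4]=10 -> [-4, 8, -4, 6, 10]
Stage 5 (DELAY): [0, -4, 8, -4, 6] = [0, -4, 8, -4, 6] -> [0, -4, 8, -4, 6]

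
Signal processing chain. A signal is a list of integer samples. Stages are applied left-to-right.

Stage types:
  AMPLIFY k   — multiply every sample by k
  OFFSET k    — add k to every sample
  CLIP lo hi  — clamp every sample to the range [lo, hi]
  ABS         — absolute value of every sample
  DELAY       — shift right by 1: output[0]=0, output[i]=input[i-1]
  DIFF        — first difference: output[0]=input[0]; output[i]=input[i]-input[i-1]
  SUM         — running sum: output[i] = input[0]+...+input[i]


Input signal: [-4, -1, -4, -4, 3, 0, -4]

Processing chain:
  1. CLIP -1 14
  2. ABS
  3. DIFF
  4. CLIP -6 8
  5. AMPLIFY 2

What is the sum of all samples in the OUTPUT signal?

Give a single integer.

Answer: 2

Derivation:
Input: [-4, -1, -4, -4, 3, 0, -4]
Stage 1 (CLIP -1 14): clip(-4,-1,14)=-1, clip(-1,-1,14)=-1, clip(-4,-1,14)=-1, clip(-4,-1,14)=-1, clip(3,-1,14)=3, clip(0,-1,14)=0, clip(-4,-1,14)=-1 -> [-1, -1, -1, -1, 3, 0, -1]
Stage 2 (ABS): |-1|=1, |-1|=1, |-1|=1, |-1|=1, |3|=3, |0|=0, |-1|=1 -> [1, 1, 1, 1, 3, 0, 1]
Stage 3 (DIFF): s[0]=1, 1-1=0, 1-1=0, 1-1=0, 3-1=2, 0-3=-3, 1-0=1 -> [1, 0, 0, 0, 2, -3, 1]
Stage 4 (CLIP -6 8): clip(1,-6,8)=1, clip(0,-6,8)=0, clip(0,-6,8)=0, clip(0,-6,8)=0, clip(2,-6,8)=2, clip(-3,-6,8)=-3, clip(1,-6,8)=1 -> [1, 0, 0, 0, 2, -3, 1]
Stage 5 (AMPLIFY 2): 1*2=2, 0*2=0, 0*2=0, 0*2=0, 2*2=4, -3*2=-6, 1*2=2 -> [2, 0, 0, 0, 4, -6, 2]
Output sum: 2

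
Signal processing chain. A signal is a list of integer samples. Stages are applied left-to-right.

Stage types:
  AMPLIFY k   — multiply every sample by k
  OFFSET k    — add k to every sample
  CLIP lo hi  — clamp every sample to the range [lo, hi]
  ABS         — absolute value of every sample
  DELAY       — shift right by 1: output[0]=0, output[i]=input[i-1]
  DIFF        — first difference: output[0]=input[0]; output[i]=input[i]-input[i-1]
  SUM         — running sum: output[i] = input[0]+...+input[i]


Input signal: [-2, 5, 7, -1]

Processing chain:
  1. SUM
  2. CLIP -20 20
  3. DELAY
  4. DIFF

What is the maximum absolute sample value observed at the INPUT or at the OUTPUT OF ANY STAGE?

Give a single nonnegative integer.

Input: [-2, 5, 7, -1] (max |s|=7)
Stage 1 (SUM): sum[0..0]=-2, sum[0..1]=3, sum[0..2]=10, sum[0..3]=9 -> [-2, 3, 10, 9] (max |s|=10)
Stage 2 (CLIP -20 20): clip(-2,-20,20)=-2, clip(3,-20,20)=3, clip(10,-20,20)=10, clip(9,-20,20)=9 -> [-2, 3, 10, 9] (max |s|=10)
Stage 3 (DELAY): [0, -2, 3, 10] = [0, -2, 3, 10] -> [0, -2, 3, 10] (max |s|=10)
Stage 4 (DIFF): s[0]=0, -2-0=-2, 3--2=5, 10-3=7 -> [0, -2, 5, 7] (max |s|=7)
Overall max amplitude: 10

Answer: 10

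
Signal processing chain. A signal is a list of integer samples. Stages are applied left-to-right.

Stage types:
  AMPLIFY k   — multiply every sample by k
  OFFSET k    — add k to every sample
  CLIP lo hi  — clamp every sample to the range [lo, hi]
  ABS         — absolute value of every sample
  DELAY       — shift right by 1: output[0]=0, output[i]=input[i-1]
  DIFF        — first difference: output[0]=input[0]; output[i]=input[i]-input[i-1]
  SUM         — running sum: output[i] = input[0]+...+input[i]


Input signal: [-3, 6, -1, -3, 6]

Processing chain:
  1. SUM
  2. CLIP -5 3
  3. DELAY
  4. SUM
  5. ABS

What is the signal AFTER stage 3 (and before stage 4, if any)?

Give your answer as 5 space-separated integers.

Input: [-3, 6, -1, -3, 6]
Stage 1 (SUM): sum[0..0]=-3, sum[0..1]=3, sum[0..2]=2, sum[0..3]=-1, sum[0..4]=5 -> [-3, 3, 2, -1, 5]
Stage 2 (CLIP -5 3): clip(-3,-5,3)=-3, clip(3,-5,3)=3, clip(2,-5,3)=2, clip(-1,-5,3)=-1, clip(5,-5,3)=3 -> [-3, 3, 2, -1, 3]
Stage 3 (DELAY): [0, -3, 3, 2, -1] = [0, -3, 3, 2, -1] -> [0, -3, 3, 2, -1]

Answer: 0 -3 3 2 -1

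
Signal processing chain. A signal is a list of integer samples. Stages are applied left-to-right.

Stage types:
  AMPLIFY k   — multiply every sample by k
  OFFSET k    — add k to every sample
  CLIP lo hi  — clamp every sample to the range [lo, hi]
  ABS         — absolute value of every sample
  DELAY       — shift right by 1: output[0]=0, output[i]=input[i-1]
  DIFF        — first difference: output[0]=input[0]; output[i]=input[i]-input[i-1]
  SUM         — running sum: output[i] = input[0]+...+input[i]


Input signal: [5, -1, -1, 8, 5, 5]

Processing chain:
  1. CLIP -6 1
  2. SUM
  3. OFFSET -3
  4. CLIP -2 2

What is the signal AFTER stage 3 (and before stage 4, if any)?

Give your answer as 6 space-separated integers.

Input: [5, -1, -1, 8, 5, 5]
Stage 1 (CLIP -6 1): clip(5,-6,1)=1, clip(-1,-6,1)=-1, clip(-1,-6,1)=-1, clip(8,-6,1)=1, clip(5,-6,1)=1, clip(5,-6,1)=1 -> [1, -1, -1, 1, 1, 1]
Stage 2 (SUM): sum[0..0]=1, sum[0..1]=0, sum[0..2]=-1, sum[0..3]=0, sum[0..4]=1, sum[0..5]=2 -> [1, 0, -1, 0, 1, 2]
Stage 3 (OFFSET -3): 1+-3=-2, 0+-3=-3, -1+-3=-4, 0+-3=-3, 1+-3=-2, 2+-3=-1 -> [-2, -3, -4, -3, -2, -1]

Answer: -2 -3 -4 -3 -2 -1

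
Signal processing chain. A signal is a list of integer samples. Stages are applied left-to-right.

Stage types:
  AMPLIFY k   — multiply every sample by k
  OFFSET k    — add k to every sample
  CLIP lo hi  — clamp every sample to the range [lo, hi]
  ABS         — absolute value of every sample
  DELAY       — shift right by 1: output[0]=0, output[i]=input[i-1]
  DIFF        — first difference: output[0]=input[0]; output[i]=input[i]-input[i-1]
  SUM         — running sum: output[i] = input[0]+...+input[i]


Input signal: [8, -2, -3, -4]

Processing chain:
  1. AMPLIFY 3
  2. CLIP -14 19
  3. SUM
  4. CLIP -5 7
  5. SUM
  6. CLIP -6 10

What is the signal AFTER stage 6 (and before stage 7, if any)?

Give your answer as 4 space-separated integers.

Answer: 7 10 10 10

Derivation:
Input: [8, -2, -3, -4]
Stage 1 (AMPLIFY 3): 8*3=24, -2*3=-6, -3*3=-9, -4*3=-12 -> [24, -6, -9, -12]
Stage 2 (CLIP -14 19): clip(24,-14,19)=19, clip(-6,-14,19)=-6, clip(-9,-14,19)=-9, clip(-12,-14,19)=-12 -> [19, -6, -9, -12]
Stage 3 (SUM): sum[0..0]=19, sum[0..1]=13, sum[0..2]=4, sum[0..3]=-8 -> [19, 13, 4, -8]
Stage 4 (CLIP -5 7): clip(19,-5,7)=7, clip(13,-5,7)=7, clip(4,-5,7)=4, clip(-8,-5,7)=-5 -> [7, 7, 4, -5]
Stage 5 (SUM): sum[0..0]=7, sum[0..1]=14, sum[0..2]=18, sum[0..3]=13 -> [7, 14, 18, 13]
Stage 6 (CLIP -6 10): clip(7,-6,10)=7, clip(14,-6,10)=10, clip(18,-6,10)=10, clip(13,-6,10)=10 -> [7, 10, 10, 10]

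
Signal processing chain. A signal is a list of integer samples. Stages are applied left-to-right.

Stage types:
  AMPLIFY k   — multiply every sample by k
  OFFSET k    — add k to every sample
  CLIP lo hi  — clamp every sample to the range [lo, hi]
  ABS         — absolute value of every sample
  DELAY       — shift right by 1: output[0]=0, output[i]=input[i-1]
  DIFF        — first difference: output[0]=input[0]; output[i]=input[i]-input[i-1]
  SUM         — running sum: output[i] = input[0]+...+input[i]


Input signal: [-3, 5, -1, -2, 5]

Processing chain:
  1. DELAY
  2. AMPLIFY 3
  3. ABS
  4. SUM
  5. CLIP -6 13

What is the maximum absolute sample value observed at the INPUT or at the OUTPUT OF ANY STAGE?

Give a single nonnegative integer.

Input: [-3, 5, -1, -2, 5] (max |s|=5)
Stage 1 (DELAY): [0, -3, 5, -1, -2] = [0, -3, 5, -1, -2] -> [0, -3, 5, -1, -2] (max |s|=5)
Stage 2 (AMPLIFY 3): 0*3=0, -3*3=-9, 5*3=15, -1*3=-3, -2*3=-6 -> [0, -9, 15, -3, -6] (max |s|=15)
Stage 3 (ABS): |0|=0, |-9|=9, |15|=15, |-3|=3, |-6|=6 -> [0, 9, 15, 3, 6] (max |s|=15)
Stage 4 (SUM): sum[0..0]=0, sum[0..1]=9, sum[0..2]=24, sum[0..3]=27, sum[0..4]=33 -> [0, 9, 24, 27, 33] (max |s|=33)
Stage 5 (CLIP -6 13): clip(0,-6,13)=0, clip(9,-6,13)=9, clip(24,-6,13)=13, clip(27,-6,13)=13, clip(33,-6,13)=13 -> [0, 9, 13, 13, 13] (max |s|=13)
Overall max amplitude: 33

Answer: 33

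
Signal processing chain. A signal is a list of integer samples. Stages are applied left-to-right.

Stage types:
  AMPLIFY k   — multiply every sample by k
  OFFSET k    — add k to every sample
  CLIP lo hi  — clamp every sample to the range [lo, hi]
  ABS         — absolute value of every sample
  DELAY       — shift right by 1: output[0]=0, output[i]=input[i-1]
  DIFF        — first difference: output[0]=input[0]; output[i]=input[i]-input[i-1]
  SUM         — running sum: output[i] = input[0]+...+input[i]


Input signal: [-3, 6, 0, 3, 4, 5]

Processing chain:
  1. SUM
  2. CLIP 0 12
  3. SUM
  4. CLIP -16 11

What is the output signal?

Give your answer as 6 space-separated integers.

Answer: 0 3 6 11 11 11

Derivation:
Input: [-3, 6, 0, 3, 4, 5]
Stage 1 (SUM): sum[0..0]=-3, sum[0..1]=3, sum[0..2]=3, sum[0..3]=6, sum[0..4]=10, sum[0..5]=15 -> [-3, 3, 3, 6, 10, 15]
Stage 2 (CLIP 0 12): clip(-3,0,12)=0, clip(3,0,12)=3, clip(3,0,12)=3, clip(6,0,12)=6, clip(10,0,12)=10, clip(15,0,12)=12 -> [0, 3, 3, 6, 10, 12]
Stage 3 (SUM): sum[0..0]=0, sum[0..1]=3, sum[0..2]=6, sum[0..3]=12, sum[0..4]=22, sum[0..5]=34 -> [0, 3, 6, 12, 22, 34]
Stage 4 (CLIP -16 11): clip(0,-16,11)=0, clip(3,-16,11)=3, clip(6,-16,11)=6, clip(12,-16,11)=11, clip(22,-16,11)=11, clip(34,-16,11)=11 -> [0, 3, 6, 11, 11, 11]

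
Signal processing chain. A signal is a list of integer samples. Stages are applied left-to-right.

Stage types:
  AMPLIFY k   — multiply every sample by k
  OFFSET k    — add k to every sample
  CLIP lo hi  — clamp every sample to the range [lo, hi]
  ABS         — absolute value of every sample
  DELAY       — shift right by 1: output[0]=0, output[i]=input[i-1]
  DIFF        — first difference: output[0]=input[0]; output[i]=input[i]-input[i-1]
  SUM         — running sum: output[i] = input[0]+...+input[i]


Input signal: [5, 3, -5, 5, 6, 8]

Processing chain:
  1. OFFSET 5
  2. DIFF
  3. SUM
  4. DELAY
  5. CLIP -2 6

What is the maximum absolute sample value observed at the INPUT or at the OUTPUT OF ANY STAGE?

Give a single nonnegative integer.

Input: [5, 3, -5, 5, 6, 8] (max |s|=8)
Stage 1 (OFFSET 5): 5+5=10, 3+5=8, -5+5=0, 5+5=10, 6+5=11, 8+5=13 -> [10, 8, 0, 10, 11, 13] (max |s|=13)
Stage 2 (DIFF): s[0]=10, 8-10=-2, 0-8=-8, 10-0=10, 11-10=1, 13-11=2 -> [10, -2, -8, 10, 1, 2] (max |s|=10)
Stage 3 (SUM): sum[0..0]=10, sum[0..1]=8, sum[0..2]=0, sum[0..3]=10, sum[0..4]=11, sum[0..5]=13 -> [10, 8, 0, 10, 11, 13] (max |s|=13)
Stage 4 (DELAY): [0, 10, 8, 0, 10, 11] = [0, 10, 8, 0, 10, 11] -> [0, 10, 8, 0, 10, 11] (max |s|=11)
Stage 5 (CLIP -2 6): clip(0,-2,6)=0, clip(10,-2,6)=6, clip(8,-2,6)=6, clip(0,-2,6)=0, clip(10,-2,6)=6, clip(11,-2,6)=6 -> [0, 6, 6, 0, 6, 6] (max |s|=6)
Overall max amplitude: 13

Answer: 13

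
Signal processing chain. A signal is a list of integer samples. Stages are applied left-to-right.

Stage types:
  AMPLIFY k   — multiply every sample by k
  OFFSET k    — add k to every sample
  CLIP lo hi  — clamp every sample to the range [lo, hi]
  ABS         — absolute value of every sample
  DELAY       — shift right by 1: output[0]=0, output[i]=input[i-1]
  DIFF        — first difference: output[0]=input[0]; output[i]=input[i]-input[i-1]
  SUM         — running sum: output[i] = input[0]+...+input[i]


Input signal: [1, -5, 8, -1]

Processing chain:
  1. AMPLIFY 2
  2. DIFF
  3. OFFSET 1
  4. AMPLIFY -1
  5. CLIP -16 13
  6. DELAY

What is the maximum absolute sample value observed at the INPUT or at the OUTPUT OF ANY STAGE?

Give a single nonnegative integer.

Answer: 27

Derivation:
Input: [1, -5, 8, -1] (max |s|=8)
Stage 1 (AMPLIFY 2): 1*2=2, -5*2=-10, 8*2=16, -1*2=-2 -> [2, -10, 16, -2] (max |s|=16)
Stage 2 (DIFF): s[0]=2, -10-2=-12, 16--10=26, -2-16=-18 -> [2, -12, 26, -18] (max |s|=26)
Stage 3 (OFFSET 1): 2+1=3, -12+1=-11, 26+1=27, -18+1=-17 -> [3, -11, 27, -17] (max |s|=27)
Stage 4 (AMPLIFY -1): 3*-1=-3, -11*-1=11, 27*-1=-27, -17*-1=17 -> [-3, 11, -27, 17] (max |s|=27)
Stage 5 (CLIP -16 13): clip(-3,-16,13)=-3, clip(11,-16,13)=11, clip(-27,-16,13)=-16, clip(17,-16,13)=13 -> [-3, 11, -16, 13] (max |s|=16)
Stage 6 (DELAY): [0, -3, 11, -16] = [0, -3, 11, -16] -> [0, -3, 11, -16] (max |s|=16)
Overall max amplitude: 27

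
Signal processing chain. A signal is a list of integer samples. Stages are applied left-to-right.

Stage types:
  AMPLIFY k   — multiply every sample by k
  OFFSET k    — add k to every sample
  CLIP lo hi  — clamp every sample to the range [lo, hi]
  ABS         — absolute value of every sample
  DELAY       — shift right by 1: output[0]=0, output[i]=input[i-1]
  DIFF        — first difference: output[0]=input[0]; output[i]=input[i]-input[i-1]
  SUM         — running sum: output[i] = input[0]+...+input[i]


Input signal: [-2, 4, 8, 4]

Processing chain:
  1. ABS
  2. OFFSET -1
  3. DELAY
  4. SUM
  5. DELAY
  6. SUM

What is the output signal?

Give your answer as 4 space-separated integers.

Answer: 0 0 1 5

Derivation:
Input: [-2, 4, 8, 4]
Stage 1 (ABS): |-2|=2, |4|=4, |8|=8, |4|=4 -> [2, 4, 8, 4]
Stage 2 (OFFSET -1): 2+-1=1, 4+-1=3, 8+-1=7, 4+-1=3 -> [1, 3, 7, 3]
Stage 3 (DELAY): [0, 1, 3, 7] = [0, 1, 3, 7] -> [0, 1, 3, 7]
Stage 4 (SUM): sum[0..0]=0, sum[0..1]=1, sum[0..2]=4, sum[0..3]=11 -> [0, 1, 4, 11]
Stage 5 (DELAY): [0, 0, 1, 4] = [0, 0, 1, 4] -> [0, 0, 1, 4]
Stage 6 (SUM): sum[0..0]=0, sum[0..1]=0, sum[0..2]=1, sum[0..3]=5 -> [0, 0, 1, 5]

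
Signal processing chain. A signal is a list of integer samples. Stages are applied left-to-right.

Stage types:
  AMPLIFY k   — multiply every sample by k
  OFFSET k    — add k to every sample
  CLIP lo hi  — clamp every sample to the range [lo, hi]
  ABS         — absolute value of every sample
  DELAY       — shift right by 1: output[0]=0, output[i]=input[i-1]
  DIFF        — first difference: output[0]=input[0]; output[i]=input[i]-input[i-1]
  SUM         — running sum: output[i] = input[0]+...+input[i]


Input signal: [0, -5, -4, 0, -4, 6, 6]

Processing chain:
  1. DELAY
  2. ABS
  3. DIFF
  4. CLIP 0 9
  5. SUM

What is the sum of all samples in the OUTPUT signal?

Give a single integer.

Input: [0, -5, -4, 0, -4, 6, 6]
Stage 1 (DELAY): [0, 0, -5, -4, 0, -4, 6] = [0, 0, -5, -4, 0, -4, 6] -> [0, 0, -5, -4, 0, -4, 6]
Stage 2 (ABS): |0|=0, |0|=0, |-5|=5, |-4|=4, |0|=0, |-4|=4, |6|=6 -> [0, 0, 5, 4, 0, 4, 6]
Stage 3 (DIFF): s[0]=0, 0-0=0, 5-0=5, 4-5=-1, 0-4=-4, 4-0=4, 6-4=2 -> [0, 0, 5, -1, -4, 4, 2]
Stage 4 (CLIP 0 9): clip(0,0,9)=0, clip(0,0,9)=0, clip(5,0,9)=5, clip(-1,0,9)=0, clip(-4,0,9)=0, clip(4,0,9)=4, clip(2,0,9)=2 -> [0, 0, 5, 0, 0, 4, 2]
Stage 5 (SUM): sum[0..0]=0, sum[0..1]=0, sum[0..2]=5, sum[0..3]=5, sum[0..4]=5, sum[0..5]=9, sum[0..6]=11 -> [0, 0, 5, 5, 5, 9, 11]
Output sum: 35

Answer: 35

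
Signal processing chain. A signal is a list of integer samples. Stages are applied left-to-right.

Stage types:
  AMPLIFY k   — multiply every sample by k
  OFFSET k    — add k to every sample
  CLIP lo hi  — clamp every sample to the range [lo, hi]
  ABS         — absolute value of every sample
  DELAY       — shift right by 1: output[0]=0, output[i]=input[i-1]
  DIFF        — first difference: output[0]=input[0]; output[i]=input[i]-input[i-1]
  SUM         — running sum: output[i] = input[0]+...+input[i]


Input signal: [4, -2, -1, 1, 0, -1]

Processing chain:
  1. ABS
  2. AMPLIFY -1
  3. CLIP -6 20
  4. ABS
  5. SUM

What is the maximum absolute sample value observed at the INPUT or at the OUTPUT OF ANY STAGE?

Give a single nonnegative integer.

Answer: 9

Derivation:
Input: [4, -2, -1, 1, 0, -1] (max |s|=4)
Stage 1 (ABS): |4|=4, |-2|=2, |-1|=1, |1|=1, |0|=0, |-1|=1 -> [4, 2, 1, 1, 0, 1] (max |s|=4)
Stage 2 (AMPLIFY -1): 4*-1=-4, 2*-1=-2, 1*-1=-1, 1*-1=-1, 0*-1=0, 1*-1=-1 -> [-4, -2, -1, -1, 0, -1] (max |s|=4)
Stage 3 (CLIP -6 20): clip(-4,-6,20)=-4, clip(-2,-6,20)=-2, clip(-1,-6,20)=-1, clip(-1,-6,20)=-1, clip(0,-6,20)=0, clip(-1,-6,20)=-1 -> [-4, -2, -1, -1, 0, -1] (max |s|=4)
Stage 4 (ABS): |-4|=4, |-2|=2, |-1|=1, |-1|=1, |0|=0, |-1|=1 -> [4, 2, 1, 1, 0, 1] (max |s|=4)
Stage 5 (SUM): sum[0..0]=4, sum[0..1]=6, sum[0..2]=7, sum[0..3]=8, sum[0..4]=8, sum[0..5]=9 -> [4, 6, 7, 8, 8, 9] (max |s|=9)
Overall max amplitude: 9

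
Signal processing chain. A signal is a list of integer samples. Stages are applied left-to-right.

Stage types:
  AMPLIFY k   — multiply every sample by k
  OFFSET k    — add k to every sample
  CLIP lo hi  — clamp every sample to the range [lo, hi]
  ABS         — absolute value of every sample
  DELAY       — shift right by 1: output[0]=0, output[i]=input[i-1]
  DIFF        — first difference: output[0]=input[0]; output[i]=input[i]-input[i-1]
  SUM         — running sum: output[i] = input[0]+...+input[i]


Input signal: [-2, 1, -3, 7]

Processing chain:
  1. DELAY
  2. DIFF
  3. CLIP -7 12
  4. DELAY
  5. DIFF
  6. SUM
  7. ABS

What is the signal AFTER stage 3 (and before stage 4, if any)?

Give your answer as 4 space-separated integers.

Answer: 0 -2 3 -4

Derivation:
Input: [-2, 1, -3, 7]
Stage 1 (DELAY): [0, -2, 1, -3] = [0, -2, 1, -3] -> [0, -2, 1, -3]
Stage 2 (DIFF): s[0]=0, -2-0=-2, 1--2=3, -3-1=-4 -> [0, -2, 3, -4]
Stage 3 (CLIP -7 12): clip(0,-7,12)=0, clip(-2,-7,12)=-2, clip(3,-7,12)=3, clip(-4,-7,12)=-4 -> [0, -2, 3, -4]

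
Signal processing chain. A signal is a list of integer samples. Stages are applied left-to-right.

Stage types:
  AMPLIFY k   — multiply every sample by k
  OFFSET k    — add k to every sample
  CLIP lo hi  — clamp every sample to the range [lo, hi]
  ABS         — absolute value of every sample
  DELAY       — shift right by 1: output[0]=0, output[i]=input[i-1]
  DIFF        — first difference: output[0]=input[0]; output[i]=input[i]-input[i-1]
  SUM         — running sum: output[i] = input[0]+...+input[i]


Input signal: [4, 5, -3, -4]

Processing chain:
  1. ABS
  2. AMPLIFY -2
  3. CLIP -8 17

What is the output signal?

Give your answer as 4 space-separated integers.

Answer: -8 -8 -6 -8

Derivation:
Input: [4, 5, -3, -4]
Stage 1 (ABS): |4|=4, |5|=5, |-3|=3, |-4|=4 -> [4, 5, 3, 4]
Stage 2 (AMPLIFY -2): 4*-2=-8, 5*-2=-10, 3*-2=-6, 4*-2=-8 -> [-8, -10, -6, -8]
Stage 3 (CLIP -8 17): clip(-8,-8,17)=-8, clip(-10,-8,17)=-8, clip(-6,-8,17)=-6, clip(-8,-8,17)=-8 -> [-8, -8, -6, -8]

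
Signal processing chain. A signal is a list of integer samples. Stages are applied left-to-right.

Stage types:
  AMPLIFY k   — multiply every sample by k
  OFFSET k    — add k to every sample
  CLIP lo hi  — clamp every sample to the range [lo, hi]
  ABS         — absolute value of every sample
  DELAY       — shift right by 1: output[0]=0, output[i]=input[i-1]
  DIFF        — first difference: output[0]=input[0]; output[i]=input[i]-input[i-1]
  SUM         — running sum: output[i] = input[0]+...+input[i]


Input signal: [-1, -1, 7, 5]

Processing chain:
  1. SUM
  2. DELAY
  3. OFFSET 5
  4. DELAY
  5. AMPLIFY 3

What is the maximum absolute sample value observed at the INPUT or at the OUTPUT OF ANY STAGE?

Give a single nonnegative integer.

Answer: 15

Derivation:
Input: [-1, -1, 7, 5] (max |s|=7)
Stage 1 (SUM): sum[0..0]=-1, sum[0..1]=-2, sum[0..2]=5, sum[0..3]=10 -> [-1, -2, 5, 10] (max |s|=10)
Stage 2 (DELAY): [0, -1, -2, 5] = [0, -1, -2, 5] -> [0, -1, -2, 5] (max |s|=5)
Stage 3 (OFFSET 5): 0+5=5, -1+5=4, -2+5=3, 5+5=10 -> [5, 4, 3, 10] (max |s|=10)
Stage 4 (DELAY): [0, 5, 4, 3] = [0, 5, 4, 3] -> [0, 5, 4, 3] (max |s|=5)
Stage 5 (AMPLIFY 3): 0*3=0, 5*3=15, 4*3=12, 3*3=9 -> [0, 15, 12, 9] (max |s|=15)
Overall max amplitude: 15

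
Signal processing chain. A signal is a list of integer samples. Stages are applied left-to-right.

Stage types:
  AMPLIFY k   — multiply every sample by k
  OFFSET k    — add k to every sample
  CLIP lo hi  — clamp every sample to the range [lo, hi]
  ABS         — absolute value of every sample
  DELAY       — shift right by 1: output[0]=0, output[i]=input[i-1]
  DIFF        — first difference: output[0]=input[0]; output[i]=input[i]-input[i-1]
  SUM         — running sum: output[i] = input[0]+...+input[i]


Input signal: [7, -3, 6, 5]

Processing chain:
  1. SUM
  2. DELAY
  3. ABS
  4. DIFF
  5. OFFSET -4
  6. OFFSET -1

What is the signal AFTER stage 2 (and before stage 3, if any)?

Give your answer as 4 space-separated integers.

Answer: 0 7 4 10

Derivation:
Input: [7, -3, 6, 5]
Stage 1 (SUM): sum[0..0]=7, sum[0..1]=4, sum[0..2]=10, sum[0..3]=15 -> [7, 4, 10, 15]
Stage 2 (DELAY): [0, 7, 4, 10] = [0, 7, 4, 10] -> [0, 7, 4, 10]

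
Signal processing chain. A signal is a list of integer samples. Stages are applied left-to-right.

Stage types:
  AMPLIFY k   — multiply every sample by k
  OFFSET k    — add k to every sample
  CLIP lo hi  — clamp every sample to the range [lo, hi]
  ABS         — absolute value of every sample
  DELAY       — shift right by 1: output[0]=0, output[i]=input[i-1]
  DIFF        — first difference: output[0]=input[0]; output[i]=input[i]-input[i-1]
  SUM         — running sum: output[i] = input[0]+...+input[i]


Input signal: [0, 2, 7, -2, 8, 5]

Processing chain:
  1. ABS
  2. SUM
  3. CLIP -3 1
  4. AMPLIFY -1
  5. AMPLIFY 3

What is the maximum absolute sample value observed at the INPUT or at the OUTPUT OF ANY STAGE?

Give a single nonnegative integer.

Input: [0, 2, 7, -2, 8, 5] (max |s|=8)
Stage 1 (ABS): |0|=0, |2|=2, |7|=7, |-2|=2, |8|=8, |5|=5 -> [0, 2, 7, 2, 8, 5] (max |s|=8)
Stage 2 (SUM): sum[0..0]=0, sum[0..1]=2, sum[0..2]=9, sum[0..3]=11, sum[0..4]=19, sum[0..5]=24 -> [0, 2, 9, 11, 19, 24] (max |s|=24)
Stage 3 (CLIP -3 1): clip(0,-3,1)=0, clip(2,-3,1)=1, clip(9,-3,1)=1, clip(11,-3,1)=1, clip(19,-3,1)=1, clip(24,-3,1)=1 -> [0, 1, 1, 1, 1, 1] (max |s|=1)
Stage 4 (AMPLIFY -1): 0*-1=0, 1*-1=-1, 1*-1=-1, 1*-1=-1, 1*-1=-1, 1*-1=-1 -> [0, -1, -1, -1, -1, -1] (max |s|=1)
Stage 5 (AMPLIFY 3): 0*3=0, -1*3=-3, -1*3=-3, -1*3=-3, -1*3=-3, -1*3=-3 -> [0, -3, -3, -3, -3, -3] (max |s|=3)
Overall max amplitude: 24

Answer: 24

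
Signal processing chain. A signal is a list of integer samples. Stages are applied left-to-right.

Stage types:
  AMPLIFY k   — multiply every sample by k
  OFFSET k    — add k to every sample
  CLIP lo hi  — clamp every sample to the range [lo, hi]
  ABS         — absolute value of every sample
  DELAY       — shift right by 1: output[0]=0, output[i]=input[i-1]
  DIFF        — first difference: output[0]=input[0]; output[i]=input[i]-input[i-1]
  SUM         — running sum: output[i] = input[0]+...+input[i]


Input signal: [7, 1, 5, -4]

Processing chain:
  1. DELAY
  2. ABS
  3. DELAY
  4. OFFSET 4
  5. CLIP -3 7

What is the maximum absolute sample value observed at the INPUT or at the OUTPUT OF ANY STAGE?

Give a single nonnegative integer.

Answer: 11

Derivation:
Input: [7, 1, 5, -4] (max |s|=7)
Stage 1 (DELAY): [0, 7, 1, 5] = [0, 7, 1, 5] -> [0, 7, 1, 5] (max |s|=7)
Stage 2 (ABS): |0|=0, |7|=7, |1|=1, |5|=5 -> [0, 7, 1, 5] (max |s|=7)
Stage 3 (DELAY): [0, 0, 7, 1] = [0, 0, 7, 1] -> [0, 0, 7, 1] (max |s|=7)
Stage 4 (OFFSET 4): 0+4=4, 0+4=4, 7+4=11, 1+4=5 -> [4, 4, 11, 5] (max |s|=11)
Stage 5 (CLIP -3 7): clip(4,-3,7)=4, clip(4,-3,7)=4, clip(11,-3,7)=7, clip(5,-3,7)=5 -> [4, 4, 7, 5] (max |s|=7)
Overall max amplitude: 11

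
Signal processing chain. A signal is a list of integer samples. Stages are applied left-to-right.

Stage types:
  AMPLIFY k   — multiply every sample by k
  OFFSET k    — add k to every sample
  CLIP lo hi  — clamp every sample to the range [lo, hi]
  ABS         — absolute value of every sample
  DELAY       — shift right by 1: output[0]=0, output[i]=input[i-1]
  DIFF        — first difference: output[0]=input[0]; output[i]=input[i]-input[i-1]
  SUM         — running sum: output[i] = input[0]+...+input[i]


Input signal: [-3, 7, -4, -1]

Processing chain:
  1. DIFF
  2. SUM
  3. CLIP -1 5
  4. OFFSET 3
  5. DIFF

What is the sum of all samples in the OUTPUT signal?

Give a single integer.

Input: [-3, 7, -4, -1]
Stage 1 (DIFF): s[0]=-3, 7--3=10, -4-7=-11, -1--4=3 -> [-3, 10, -11, 3]
Stage 2 (SUM): sum[0..0]=-3, sum[0..1]=7, sum[0..2]=-4, sum[0..3]=-1 -> [-3, 7, -4, -1]
Stage 3 (CLIP -1 5): clip(-3,-1,5)=-1, clip(7,-1,5)=5, clip(-4,-1,5)=-1, clip(-1,-1,5)=-1 -> [-1, 5, -1, -1]
Stage 4 (OFFSET 3): -1+3=2, 5+3=8, -1+3=2, -1+3=2 -> [2, 8, 2, 2]
Stage 5 (DIFF): s[0]=2, 8-2=6, 2-8=-6, 2-2=0 -> [2, 6, -6, 0]
Output sum: 2

Answer: 2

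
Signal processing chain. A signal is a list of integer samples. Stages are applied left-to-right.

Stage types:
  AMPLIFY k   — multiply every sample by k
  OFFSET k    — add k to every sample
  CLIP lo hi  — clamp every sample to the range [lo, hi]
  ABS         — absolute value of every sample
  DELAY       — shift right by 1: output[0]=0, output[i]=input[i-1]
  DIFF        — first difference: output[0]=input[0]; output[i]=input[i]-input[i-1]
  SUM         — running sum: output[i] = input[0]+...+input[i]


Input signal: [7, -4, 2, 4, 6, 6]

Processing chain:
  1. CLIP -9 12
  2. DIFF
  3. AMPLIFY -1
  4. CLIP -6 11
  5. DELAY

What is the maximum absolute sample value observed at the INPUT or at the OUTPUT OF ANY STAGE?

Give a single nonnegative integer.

Answer: 11

Derivation:
Input: [7, -4, 2, 4, 6, 6] (max |s|=7)
Stage 1 (CLIP -9 12): clip(7,-9,12)=7, clip(-4,-9,12)=-4, clip(2,-9,12)=2, clip(4,-9,12)=4, clip(6,-9,12)=6, clip(6,-9,12)=6 -> [7, -4, 2, 4, 6, 6] (max |s|=7)
Stage 2 (DIFF): s[0]=7, -4-7=-11, 2--4=6, 4-2=2, 6-4=2, 6-6=0 -> [7, -11, 6, 2, 2, 0] (max |s|=11)
Stage 3 (AMPLIFY -1): 7*-1=-7, -11*-1=11, 6*-1=-6, 2*-1=-2, 2*-1=-2, 0*-1=0 -> [-7, 11, -6, -2, -2, 0] (max |s|=11)
Stage 4 (CLIP -6 11): clip(-7,-6,11)=-6, clip(11,-6,11)=11, clip(-6,-6,11)=-6, clip(-2,-6,11)=-2, clip(-2,-6,11)=-2, clip(0,-6,11)=0 -> [-6, 11, -6, -2, -2, 0] (max |s|=11)
Stage 5 (DELAY): [0, -6, 11, -6, -2, -2] = [0, -6, 11, -6, -2, -2] -> [0, -6, 11, -6, -2, -2] (max |s|=11)
Overall max amplitude: 11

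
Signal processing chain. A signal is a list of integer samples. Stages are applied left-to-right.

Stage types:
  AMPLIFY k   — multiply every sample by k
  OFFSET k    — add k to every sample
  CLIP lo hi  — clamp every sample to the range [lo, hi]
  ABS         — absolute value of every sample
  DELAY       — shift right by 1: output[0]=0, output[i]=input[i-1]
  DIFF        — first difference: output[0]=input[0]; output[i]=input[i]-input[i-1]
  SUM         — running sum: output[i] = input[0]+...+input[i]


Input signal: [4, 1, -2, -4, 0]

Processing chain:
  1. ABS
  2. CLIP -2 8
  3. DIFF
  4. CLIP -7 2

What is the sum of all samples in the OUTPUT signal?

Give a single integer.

Input: [4, 1, -2, -4, 0]
Stage 1 (ABS): |4|=4, |1|=1, |-2|=2, |-4|=4, |0|=0 -> [4, 1, 2, 4, 0]
Stage 2 (CLIP -2 8): clip(4,-2,8)=4, clip(1,-2,8)=1, clip(2,-2,8)=2, clip(4,-2,8)=4, clip(0,-2,8)=0 -> [4, 1, 2, 4, 0]
Stage 3 (DIFF): s[0]=4, 1-4=-3, 2-1=1, 4-2=2, 0-4=-4 -> [4, -3, 1, 2, -4]
Stage 4 (CLIP -7 2): clip(4,-7,2)=2, clip(-3,-7,2)=-3, clip(1,-7,2)=1, clip(2,-7,2)=2, clip(-4,-7,2)=-4 -> [2, -3, 1, 2, -4]
Output sum: -2

Answer: -2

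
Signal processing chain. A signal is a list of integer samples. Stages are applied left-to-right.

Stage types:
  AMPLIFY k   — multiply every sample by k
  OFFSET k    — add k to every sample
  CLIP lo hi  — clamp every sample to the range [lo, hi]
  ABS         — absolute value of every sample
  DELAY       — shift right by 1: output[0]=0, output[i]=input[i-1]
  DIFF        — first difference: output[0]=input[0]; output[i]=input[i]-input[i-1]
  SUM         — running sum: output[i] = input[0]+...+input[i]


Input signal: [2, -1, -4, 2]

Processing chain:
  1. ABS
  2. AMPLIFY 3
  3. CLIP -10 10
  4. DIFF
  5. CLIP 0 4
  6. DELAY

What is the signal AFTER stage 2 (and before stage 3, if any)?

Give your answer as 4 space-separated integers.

Input: [2, -1, -4, 2]
Stage 1 (ABS): |2|=2, |-1|=1, |-4|=4, |2|=2 -> [2, 1, 4, 2]
Stage 2 (AMPLIFY 3): 2*3=6, 1*3=3, 4*3=12, 2*3=6 -> [6, 3, 12, 6]

Answer: 6 3 12 6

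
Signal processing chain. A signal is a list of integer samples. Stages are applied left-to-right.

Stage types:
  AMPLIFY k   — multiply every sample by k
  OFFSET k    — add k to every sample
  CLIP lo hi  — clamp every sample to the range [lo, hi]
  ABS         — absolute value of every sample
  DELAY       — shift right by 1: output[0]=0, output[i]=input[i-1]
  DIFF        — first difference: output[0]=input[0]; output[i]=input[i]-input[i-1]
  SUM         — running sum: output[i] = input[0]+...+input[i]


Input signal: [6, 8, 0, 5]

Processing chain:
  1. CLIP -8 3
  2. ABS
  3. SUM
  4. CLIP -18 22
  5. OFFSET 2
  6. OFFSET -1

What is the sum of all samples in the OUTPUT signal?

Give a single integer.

Answer: 28

Derivation:
Input: [6, 8, 0, 5]
Stage 1 (CLIP -8 3): clip(6,-8,3)=3, clip(8,-8,3)=3, clip(0,-8,3)=0, clip(5,-8,3)=3 -> [3, 3, 0, 3]
Stage 2 (ABS): |3|=3, |3|=3, |0|=0, |3|=3 -> [3, 3, 0, 3]
Stage 3 (SUM): sum[0..0]=3, sum[0..1]=6, sum[0..2]=6, sum[0..3]=9 -> [3, 6, 6, 9]
Stage 4 (CLIP -18 22): clip(3,-18,22)=3, clip(6,-18,22)=6, clip(6,-18,22)=6, clip(9,-18,22)=9 -> [3, 6, 6, 9]
Stage 5 (OFFSET 2): 3+2=5, 6+2=8, 6+2=8, 9+2=11 -> [5, 8, 8, 11]
Stage 6 (OFFSET -1): 5+-1=4, 8+-1=7, 8+-1=7, 11+-1=10 -> [4, 7, 7, 10]
Output sum: 28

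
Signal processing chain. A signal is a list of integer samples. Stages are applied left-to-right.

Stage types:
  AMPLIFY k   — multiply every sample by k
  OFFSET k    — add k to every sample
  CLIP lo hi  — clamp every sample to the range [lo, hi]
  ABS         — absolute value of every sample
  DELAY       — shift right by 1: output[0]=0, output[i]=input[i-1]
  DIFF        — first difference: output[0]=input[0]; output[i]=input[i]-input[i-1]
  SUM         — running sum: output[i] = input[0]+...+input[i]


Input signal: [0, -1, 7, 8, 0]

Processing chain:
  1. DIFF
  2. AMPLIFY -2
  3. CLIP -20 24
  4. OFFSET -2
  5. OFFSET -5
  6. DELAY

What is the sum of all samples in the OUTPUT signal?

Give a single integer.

Input: [0, -1, 7, 8, 0]
Stage 1 (DIFF): s[0]=0, -1-0=-1, 7--1=8, 8-7=1, 0-8=-8 -> [0, -1, 8, 1, -8]
Stage 2 (AMPLIFY -2): 0*-2=0, -1*-2=2, 8*-2=-16, 1*-2=-2, -8*-2=16 -> [0, 2, -16, -2, 16]
Stage 3 (CLIP -20 24): clip(0,-20,24)=0, clip(2,-20,24)=2, clip(-16,-20,24)=-16, clip(-2,-20,24)=-2, clip(16,-20,24)=16 -> [0, 2, -16, -2, 16]
Stage 4 (OFFSET -2): 0+-2=-2, 2+-2=0, -16+-2=-18, -2+-2=-4, 16+-2=14 -> [-2, 0, -18, -4, 14]
Stage 5 (OFFSET -5): -2+-5=-7, 0+-5=-5, -18+-5=-23, -4+-5=-9, 14+-5=9 -> [-7, -5, -23, -9, 9]
Stage 6 (DELAY): [0, -7, -5, -23, -9] = [0, -7, -5, -23, -9] -> [0, -7, -5, -23, -9]
Output sum: -44

Answer: -44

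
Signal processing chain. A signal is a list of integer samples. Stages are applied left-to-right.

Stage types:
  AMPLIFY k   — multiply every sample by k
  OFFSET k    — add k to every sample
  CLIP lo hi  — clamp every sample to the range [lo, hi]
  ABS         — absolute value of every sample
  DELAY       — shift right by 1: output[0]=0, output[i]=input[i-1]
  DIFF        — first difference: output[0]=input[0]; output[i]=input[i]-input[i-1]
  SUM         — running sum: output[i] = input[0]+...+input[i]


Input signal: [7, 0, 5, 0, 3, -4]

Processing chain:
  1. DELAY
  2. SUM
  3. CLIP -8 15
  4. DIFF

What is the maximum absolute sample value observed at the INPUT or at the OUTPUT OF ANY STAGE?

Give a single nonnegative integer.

Answer: 15

Derivation:
Input: [7, 0, 5, 0, 3, -4] (max |s|=7)
Stage 1 (DELAY): [0, 7, 0, 5, 0, 3] = [0, 7, 0, 5, 0, 3] -> [0, 7, 0, 5, 0, 3] (max |s|=7)
Stage 2 (SUM): sum[0..0]=0, sum[0..1]=7, sum[0..2]=7, sum[0..3]=12, sum[0..4]=12, sum[0..5]=15 -> [0, 7, 7, 12, 12, 15] (max |s|=15)
Stage 3 (CLIP -8 15): clip(0,-8,15)=0, clip(7,-8,15)=7, clip(7,-8,15)=7, clip(12,-8,15)=12, clip(12,-8,15)=12, clip(15,-8,15)=15 -> [0, 7, 7, 12, 12, 15] (max |s|=15)
Stage 4 (DIFF): s[0]=0, 7-0=7, 7-7=0, 12-7=5, 12-12=0, 15-12=3 -> [0, 7, 0, 5, 0, 3] (max |s|=7)
Overall max amplitude: 15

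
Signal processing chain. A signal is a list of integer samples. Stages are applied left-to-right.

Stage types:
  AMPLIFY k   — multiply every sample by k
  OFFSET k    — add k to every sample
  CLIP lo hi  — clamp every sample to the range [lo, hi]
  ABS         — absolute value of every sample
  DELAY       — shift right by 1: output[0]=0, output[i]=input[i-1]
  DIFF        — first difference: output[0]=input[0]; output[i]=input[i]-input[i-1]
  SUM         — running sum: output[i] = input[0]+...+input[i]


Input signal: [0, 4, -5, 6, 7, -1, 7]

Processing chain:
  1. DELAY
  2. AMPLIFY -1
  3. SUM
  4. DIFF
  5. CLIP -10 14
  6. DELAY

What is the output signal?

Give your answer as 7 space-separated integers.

Input: [0, 4, -5, 6, 7, -1, 7]
Stage 1 (DELAY): [0, 0, 4, -5, 6, 7, -1] = [0, 0, 4, -5, 6, 7, -1] -> [0, 0, 4, -5, 6, 7, -1]
Stage 2 (AMPLIFY -1): 0*-1=0, 0*-1=0, 4*-1=-4, -5*-1=5, 6*-1=-6, 7*-1=-7, -1*-1=1 -> [0, 0, -4, 5, -6, -7, 1]
Stage 3 (SUM): sum[0..0]=0, sum[0..1]=0, sum[0..2]=-4, sum[0..3]=1, sum[0..4]=-5, sum[0..5]=-12, sum[0..6]=-11 -> [0, 0, -4, 1, -5, -12, -11]
Stage 4 (DIFF): s[0]=0, 0-0=0, -4-0=-4, 1--4=5, -5-1=-6, -12--5=-7, -11--12=1 -> [0, 0, -4, 5, -6, -7, 1]
Stage 5 (CLIP -10 14): clip(0,-10,14)=0, clip(0,-10,14)=0, clip(-4,-10,14)=-4, clip(5,-10,14)=5, clip(-6,-10,14)=-6, clip(-7,-10,14)=-7, clip(1,-10,14)=1 -> [0, 0, -4, 5, -6, -7, 1]
Stage 6 (DELAY): [0, 0, 0, -4, 5, -6, -7] = [0, 0, 0, -4, 5, -6, -7] -> [0, 0, 0, -4, 5, -6, -7]

Answer: 0 0 0 -4 5 -6 -7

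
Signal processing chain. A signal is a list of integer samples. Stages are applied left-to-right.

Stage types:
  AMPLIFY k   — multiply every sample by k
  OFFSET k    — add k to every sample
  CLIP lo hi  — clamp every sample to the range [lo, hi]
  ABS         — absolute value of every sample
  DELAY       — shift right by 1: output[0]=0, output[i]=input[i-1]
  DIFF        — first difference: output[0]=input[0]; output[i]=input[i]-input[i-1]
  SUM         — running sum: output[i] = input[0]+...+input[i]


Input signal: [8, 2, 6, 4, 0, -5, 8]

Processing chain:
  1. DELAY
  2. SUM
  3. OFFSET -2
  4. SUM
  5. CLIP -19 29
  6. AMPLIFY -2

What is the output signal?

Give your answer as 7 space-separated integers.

Answer: 4 -8 -24 -52 -58 -58 -58

Derivation:
Input: [8, 2, 6, 4, 0, -5, 8]
Stage 1 (DELAY): [0, 8, 2, 6, 4, 0, -5] = [0, 8, 2, 6, 4, 0, -5] -> [0, 8, 2, 6, 4, 0, -5]
Stage 2 (SUM): sum[0..0]=0, sum[0..1]=8, sum[0..2]=10, sum[0..3]=16, sum[0..4]=20, sum[0..5]=20, sum[0..6]=15 -> [0, 8, 10, 16, 20, 20, 15]
Stage 3 (OFFSET -2): 0+-2=-2, 8+-2=6, 10+-2=8, 16+-2=14, 20+-2=18, 20+-2=18, 15+-2=13 -> [-2, 6, 8, 14, 18, 18, 13]
Stage 4 (SUM): sum[0..0]=-2, sum[0..1]=4, sum[0..2]=12, sum[0..3]=26, sum[0..4]=44, sum[0..5]=62, sum[0..6]=75 -> [-2, 4, 12, 26, 44, 62, 75]
Stage 5 (CLIP -19 29): clip(-2,-19,29)=-2, clip(4,-19,29)=4, clip(12,-19,29)=12, clip(26,-19,29)=26, clip(44,-19,29)=29, clip(62,-19,29)=29, clip(75,-19,29)=29 -> [-2, 4, 12, 26, 29, 29, 29]
Stage 6 (AMPLIFY -2): -2*-2=4, 4*-2=-8, 12*-2=-24, 26*-2=-52, 29*-2=-58, 29*-2=-58, 29*-2=-58 -> [4, -8, -24, -52, -58, -58, -58]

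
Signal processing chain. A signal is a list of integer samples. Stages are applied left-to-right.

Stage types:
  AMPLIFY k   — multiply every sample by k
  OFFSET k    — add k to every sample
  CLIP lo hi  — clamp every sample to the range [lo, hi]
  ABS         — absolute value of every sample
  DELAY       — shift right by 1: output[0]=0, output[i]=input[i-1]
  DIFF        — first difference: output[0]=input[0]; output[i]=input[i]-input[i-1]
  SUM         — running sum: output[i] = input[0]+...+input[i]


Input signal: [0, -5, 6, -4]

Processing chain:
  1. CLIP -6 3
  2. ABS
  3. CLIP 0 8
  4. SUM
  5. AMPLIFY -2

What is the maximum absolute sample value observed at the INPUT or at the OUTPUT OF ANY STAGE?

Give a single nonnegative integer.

Answer: 24

Derivation:
Input: [0, -5, 6, -4] (max |s|=6)
Stage 1 (CLIP -6 3): clip(0,-6,3)=0, clip(-5,-6,3)=-5, clip(6,-6,3)=3, clip(-4,-6,3)=-4 -> [0, -5, 3, -4] (max |s|=5)
Stage 2 (ABS): |0|=0, |-5|=5, |3|=3, |-4|=4 -> [0, 5, 3, 4] (max |s|=5)
Stage 3 (CLIP 0 8): clip(0,0,8)=0, clip(5,0,8)=5, clip(3,0,8)=3, clip(4,0,8)=4 -> [0, 5, 3, 4] (max |s|=5)
Stage 4 (SUM): sum[0..0]=0, sum[0..1]=5, sum[0..2]=8, sum[0..3]=12 -> [0, 5, 8, 12] (max |s|=12)
Stage 5 (AMPLIFY -2): 0*-2=0, 5*-2=-10, 8*-2=-16, 12*-2=-24 -> [0, -10, -16, -24] (max |s|=24)
Overall max amplitude: 24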